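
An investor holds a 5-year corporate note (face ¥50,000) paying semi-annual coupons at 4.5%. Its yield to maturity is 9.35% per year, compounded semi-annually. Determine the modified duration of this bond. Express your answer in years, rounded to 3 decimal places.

4.269 years

Periodic yield y = 0.04675. First find Macaulay duration:
  t   CF        PV=CF/(1+0.04675)^t    t·PV
  1     1,125.00     1,074.7552     1,074.7552
  2     1,125.00     1,026.7544     2,053.5089
  3     1,125.00       980.8975     2,942.6924
  4     1,125.00       937.0886     3,748.3543
  5     1,125.00       895.2363     4,476.1814
  6     1,125.00       855.2532     5,131.5192
  7     1,125.00       817.0558     5,719.3908
  8     1,125.00       780.5644     6,244.5156
  9     1,125.00       745.7028     6,711.3255
  10   51,125.00    32,374.5414   323,745.4142
  Σ                 40,487.8497   361,847.6575
P = 40,487.8497; Macaulay duration = 361,847.6575 / 40,487.8497 = 8.93719 half-year periods = 4.46860 years.
Modified duration = D_Mac / (1 + y) = 4.46860 / 1.04675 = 4.26902 years.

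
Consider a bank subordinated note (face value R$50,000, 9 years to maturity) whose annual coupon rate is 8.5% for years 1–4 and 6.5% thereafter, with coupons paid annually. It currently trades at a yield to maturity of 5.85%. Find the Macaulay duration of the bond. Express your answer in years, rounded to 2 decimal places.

6.84 years

Periodic yield y = 0.0585. Discount each cash flow and weight by its year:
  t   CF        PV=CF/(1+0.0585)^t    t·PV
  1     4,250.00     4,015.1157     4,015.1157
  2     4,250.00     3,793.2128     7,586.4256
  3     4,250.00     3,583.5737    10,750.7212
  4     4,250.00     3,385.5208    13,542.0830
  5     3,250.00     2,445.8457    12,229.2283
  6     3,250.00     2,310.6714    13,864.0283
  7     3,250.00     2,182.9678    15,280.7744
  8     3,250.00     2,062.3219    16,498.5755
  9    53,250.00    31,922.8642   287,305.7781
  Σ                 55,702.0940   381,072.7302
Price P = Σ PV = 55,702.0940.
Macaulay duration = Σ(t·PV) / P = 381,072.7302 / 55,702.0940 = 6.84126 years.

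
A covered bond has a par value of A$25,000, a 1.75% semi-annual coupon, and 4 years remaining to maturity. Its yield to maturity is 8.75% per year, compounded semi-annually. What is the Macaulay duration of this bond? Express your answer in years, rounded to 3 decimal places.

3.859 years

Periodic yield y = 0.04375. Discount each cash flow and weight by its period:
  t   CF        PV=CF/(1+0.04375)^t    t·PV
  1       218.75       209.5808       209.5808
  2       218.75       200.7960       401.5920
  3       218.75       192.3794       577.1382
  4       218.75       184.3156       737.2624
  5       218.75       176.5898       882.9490
  6       218.75       169.1878     1,015.1270
  7       218.75       162.0961     1,134.6729
  8    25,218.75    17,904.0651   143,232.5209
  Σ                 19,199.0107   148,190.8433
Price P = Σ PV = 19,199.0107.
Macaulay duration = Σ(t·PV) / P = 148,190.8433 / 19,199.0107 = 7.71867 half-year periods.
In years: 7.71867 / 2 = 3.85934 years.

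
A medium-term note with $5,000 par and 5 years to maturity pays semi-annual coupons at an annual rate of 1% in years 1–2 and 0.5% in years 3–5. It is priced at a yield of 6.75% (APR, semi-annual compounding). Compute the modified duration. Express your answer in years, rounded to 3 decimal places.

Periodic yield y = 0.03375. First find Macaulay duration:
  t   CF        PV=CF/(1+0.03375)^t    t·PV
  1        25.00        24.1838        24.1838
  2        25.00        23.3942        46.7885
  3        25.00        22.6305        67.8914
  4        25.00        21.8916        87.5665
  5        12.50        10.5885        52.9423
  6        12.50        10.2428        61.4565
  7        12.50         9.9084        69.3585
  8        12.50         9.5849        76.6789
  9        12.50         9.2719        83.4474
  10    5,012.50     3,596.6581    35,966.5814
  Σ                  3,738.3546    36,536.8951
P = 3,738.3546; Macaulay duration = 36,536.8951 / 3,738.3546 = 9.77352 half-year periods = 4.88676 years.
Modified duration = D_Mac / (1 + y) = 4.88676 / 1.03375 = 4.72722 years.

4.727 years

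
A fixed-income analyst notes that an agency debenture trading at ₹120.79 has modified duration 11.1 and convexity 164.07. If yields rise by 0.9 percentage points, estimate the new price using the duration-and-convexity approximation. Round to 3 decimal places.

₹109.526

Duration effect: -D_mod·Δy = -11.1 × (+0.009) = -0.099900
Convexity effect: ½·C·(Δy)² = 0.5 × 164.07 × (0.009)² = +0.006644835
ΔP/P ≈ -0.099900 + 0.006644835 = -0.093255165
New price ≈ 120.79 × (1 - 0.093255165) = 109.52570861965.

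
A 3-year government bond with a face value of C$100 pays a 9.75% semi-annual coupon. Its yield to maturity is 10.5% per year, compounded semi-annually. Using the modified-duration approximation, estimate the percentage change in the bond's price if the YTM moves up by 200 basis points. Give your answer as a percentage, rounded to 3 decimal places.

Periodic yield y = 0.0525. Modified duration first:
  t   CF        PV=CF/(1+0.0525)^t    t·PV
  1        4.875         4.6318         4.6318
  2        4.875         4.4008         8.8016
  3        4.875         4.1813        12.5438
  4        4.875         3.9727        15.8908
  5        4.875         3.7745        18.8727
  6      104.875        77.1506       462.9036
  Σ                     98.1117       523.6444
P = 98.1117; D_Mac = 5.33722 half-year periods = 2.66861 yrs; D_mod = 2.66861/(1+0.0525) = 2.53550 yrs.
ΔP/P ≈ -D_mod · Δy = -2.53550 × (+0.02) = -0.050710 = -5.0710%.

-5.071%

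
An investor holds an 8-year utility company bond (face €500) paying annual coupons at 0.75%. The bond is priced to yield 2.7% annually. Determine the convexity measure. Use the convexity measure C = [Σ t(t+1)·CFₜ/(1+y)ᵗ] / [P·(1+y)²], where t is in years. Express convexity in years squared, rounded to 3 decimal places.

With y = 0.027:
  t   CF        PV=CF/(1+0.027)^t    t·PV        t(t+1)·PV
  1         3.75         3.6514         3.6514           7.3028
  2         3.75         3.5554         7.1108          21.3325
  3         3.75         3.4619        10.3858          41.5433
  4         3.75         3.3709        13.4837          67.4186
  5         3.75         3.2823        16.4115          98.4692
  6         3.75         3.1960        19.1761         134.2326
  7         3.75         3.1120        21.7839         174.2714
  8       503.75       407.0535     3,256.4281      29,307.8532
  Σ                    430.6835     3,348.4315      29,852.4235
P = 430.6835.
Convexity = Σ t(t+1)·PV / [P·(1+y)²] = 29,852.4235 / (430.6835 × 1.054729) = 65.71741.

65.717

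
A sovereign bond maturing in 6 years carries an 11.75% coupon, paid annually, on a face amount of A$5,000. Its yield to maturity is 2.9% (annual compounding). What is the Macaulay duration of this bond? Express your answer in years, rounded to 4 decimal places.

4.8860 years

Periodic yield y = 0.029. Discount each cash flow and weight by its year:
  t   CF        PV=CF/(1+0.029)^t    t·PV
  1       587.50       570.9427       570.9427
  2       587.50       554.8520     1,109.7039
  3       587.50       539.2147     1,617.6442
  4       587.50       524.0182     2,096.0728
  5       587.50       509.2500     2,546.2498
  6     5,587.50     4,706.7950    28,240.7703
  Σ                  7,405.0725    36,181.3836
Price P = Σ PV = 7,405.0725.
Macaulay duration = Σ(t·PV) / P = 36,181.3836 / 7,405.0725 = 4.88603 years.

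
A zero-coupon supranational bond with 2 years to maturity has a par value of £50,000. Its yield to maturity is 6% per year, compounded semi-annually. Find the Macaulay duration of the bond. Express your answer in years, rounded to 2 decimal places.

A zero-coupon bond has a single cash flow at maturity, so its Macaulay duration equals its maturity: 2 years.
(Equivalently: 4 semi-annual periods ÷ 2 = 2 years.)

2.00 years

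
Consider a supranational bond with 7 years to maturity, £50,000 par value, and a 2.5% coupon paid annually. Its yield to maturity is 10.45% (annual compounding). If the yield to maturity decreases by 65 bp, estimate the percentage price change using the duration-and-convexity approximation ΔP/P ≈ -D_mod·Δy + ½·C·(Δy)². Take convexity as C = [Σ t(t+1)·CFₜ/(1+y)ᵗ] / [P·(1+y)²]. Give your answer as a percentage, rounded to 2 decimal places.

With y = 0.1045:
  t   CF        PV=CF/(1+0.1045)^t    t·PV        t(t+1)·PV
  1     1,250.00     1,131.7338     1,131.7338       2,263.4676
  2     1,250.00     1,024.6571     2,049.3143       6,147.9429
  3     1,250.00       927.7113     2,783.1339      11,132.5357
  4     1,250.00       839.9378     3,359.7512      16,798.7562
  5     1,250.00       760.4688     3,802.3441      22,814.0646
  6     1,250.00       688.5186     4,131.1117      28,917.7822
  7    51,250.00    25,558.4097   178,908.8682   1,431,270.9455
  Σ                 30,931.4373   196,166.2573   1,519,345.4947
P = 30,931.4373; D_Mac = 6.34197 yrs; D_mod = 5.74194 yrs; C = 40.26475.
Duration effect: -5.74194 × (-0.0065) = +0.037323
Convexity effect: 0.5 × 40.26475 × (-0.0065)² = +0.0008506
ΔP/P ≈ +0.037323 + 0.0008506 = +0.038173 = +3.8173%.

+3.82%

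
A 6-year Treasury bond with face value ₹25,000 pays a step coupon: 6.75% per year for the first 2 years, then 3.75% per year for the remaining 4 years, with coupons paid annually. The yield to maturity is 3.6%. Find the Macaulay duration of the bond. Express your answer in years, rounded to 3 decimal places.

Periodic yield y = 0.036. Discount each cash flow and weight by its year:
  t   CF        PV=CF/(1+0.036)^t    t·PV
  1     1,687.50     1,628.8610     1,628.8610
  2     1,687.50     1,572.2597     3,144.5193
  3       937.50       843.1251     2,529.3753
  4       937.50       813.8273     3,255.3092
  5       937.50       785.5476     3,927.7379
  6    25,937.50    20,978.2657   125,869.5942
  Σ                 26,621.8863   140,355.3969
Price P = Σ PV = 26,621.8863.
Macaulay duration = Σ(t·PV) / P = 140,355.3969 / 26,621.8863 = 5.27218 years.

5.272 years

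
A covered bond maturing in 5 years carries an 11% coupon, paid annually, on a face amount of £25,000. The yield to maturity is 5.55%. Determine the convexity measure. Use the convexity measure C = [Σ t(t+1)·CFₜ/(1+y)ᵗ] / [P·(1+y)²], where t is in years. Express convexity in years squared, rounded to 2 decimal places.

With y = 0.0555:
  t   CF        PV=CF/(1+0.0555)^t    t·PV        t(t+1)·PV
  1     2,750.00     2,605.4003     2,605.4003       5,210.8006
  2     2,750.00     2,468.4039     4,936.8077      14,810.4232
  3     2,750.00     2,338.6110     7,015.8329      28,063.3315
  4     2,750.00     2,215.6428     8,862.5711      44,312.8557
  5    27,750.00    21,182.2358   105,911.1792     635,467.0754
  Σ                 30,810.2937   129,331.7913     727,864.4865
P = 30,810.2937.
Convexity = Σ t(t+1)·PV / [P·(1+y)²] = 727,864.4865 / (30,810.2937 × 1.114080) = 21.20500.

21.20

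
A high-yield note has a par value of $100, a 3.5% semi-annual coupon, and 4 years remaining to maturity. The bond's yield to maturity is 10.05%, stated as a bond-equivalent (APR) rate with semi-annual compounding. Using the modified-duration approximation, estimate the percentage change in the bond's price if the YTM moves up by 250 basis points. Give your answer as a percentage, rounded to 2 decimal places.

-8.88%

Periodic yield y = 0.05025. Modified duration first:
  t   CF        PV=CF/(1+0.05025)^t    t·PV
  1         1.75         1.6663         1.6663
  2         1.75         1.5865         3.1731
  3         1.75         1.5106         4.5319
  4         1.75         1.4384         5.7534
  5         1.75         1.3695         6.8477
  6         1.75         1.3040         7.8241
  7         1.75         1.2416         8.6914
  8       101.75        68.7374       549.8989
  Σ                     78.8544       588.3868
P = 78.8544; D_Mac = 7.46169 half-year periods = 3.73085 yrs; D_mod = 3.73085/(1+0.05025) = 3.55234 yrs.
ΔP/P ≈ -D_mod · Δy = -3.55234 × (+0.025) = -0.088809 = -8.8809%.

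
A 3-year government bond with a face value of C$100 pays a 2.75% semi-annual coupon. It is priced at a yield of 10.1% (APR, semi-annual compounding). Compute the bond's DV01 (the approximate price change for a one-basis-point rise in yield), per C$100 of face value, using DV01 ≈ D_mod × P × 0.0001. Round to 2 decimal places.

C$0.02

Periodic yield y = 0.0505.
  t   CF        PV=CF/(1+0.0505)^t    t·PV
  1        1.375         1.3089         1.3089
  2        1.375         1.2460         2.4920
  3        1.375         1.1861         3.5582
  4        1.375         1.1291         4.5163
  5        1.375         1.0748         5.3739
  6      101.375        75.4318       452.5909
  Σ                     81.3766       469.8402
P = 81.3766; D_Mac = 5.77365 half-year periods = 2.88683 yrs; D_mod = 2.74805 yrs.
DV01 ≈ 2.74805 × 81.3766 × 0.0001 = 0.022363.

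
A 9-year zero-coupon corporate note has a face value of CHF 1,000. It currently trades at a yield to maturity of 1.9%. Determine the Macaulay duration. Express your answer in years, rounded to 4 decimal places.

9.0000 years

A zero-coupon bond has a single cash flow at maturity, so its Macaulay duration equals its maturity: 9 years.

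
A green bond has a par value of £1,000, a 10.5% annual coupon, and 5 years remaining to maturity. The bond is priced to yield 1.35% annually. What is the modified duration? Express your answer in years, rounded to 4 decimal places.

Periodic yield y = 0.0135. First find Macaulay duration:
  t   CF        PV=CF/(1+0.0135)^t    t·PV
  1       105.00       103.6014       103.6014
  2       105.00       102.2214       204.4428
  3       105.00       100.8598       302.5794
  4       105.00        99.5163       398.0653
  5     1,105.00     1,033.3406     5,166.7032
  Σ                  1,439.5395     6,175.3920
P = 1,439.5395; Macaulay duration = 6,175.3920 / 1,439.5395 = 4.28984 years.
Modified duration = D_Mac / (1 + y) = 4.28984 / 1.0135 = 4.23270 years.

4.2327 years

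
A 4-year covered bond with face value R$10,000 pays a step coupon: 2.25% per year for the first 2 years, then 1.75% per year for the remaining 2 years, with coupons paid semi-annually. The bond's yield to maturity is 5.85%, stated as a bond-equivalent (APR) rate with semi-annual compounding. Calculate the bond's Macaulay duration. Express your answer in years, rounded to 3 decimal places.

3.840 years

Periodic yield y = 0.02925. Discount each cash flow and weight by its period:
  t   CF        PV=CF/(1+0.02925)^t    t·PV
  1       112.50       109.3029       109.3029
  2       112.50       106.1966       212.3933
  3       112.50       103.1787       309.5360
  4       112.50       100.2465       400.9858
  5        87.50        75.7537       378.7683
  6        87.50        73.6008       441.6051
  7        87.50        71.5092       500.5644
  8    10,087.50     8,009.7054    64,077.6431
  Σ                  8,649.4938    66,430.7989
Price P = Σ PV = 8,649.4938.
Macaulay duration = Σ(t·PV) / P = 66,430.7989 / 8,649.4938 = 7.68031 half-year periods.
In years: 7.68031 / 2 = 3.84016 years.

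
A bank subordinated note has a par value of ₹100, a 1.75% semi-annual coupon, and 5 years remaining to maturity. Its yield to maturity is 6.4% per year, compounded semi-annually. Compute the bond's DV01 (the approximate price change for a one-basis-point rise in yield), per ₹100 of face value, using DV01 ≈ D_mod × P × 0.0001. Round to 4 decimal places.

Periodic yield y = 0.032.
  t   CF        PV=CF/(1+0.032)^t    t·PV
  1        0.875         0.8479         0.8479
  2        0.875         0.8216         1.6432
  3        0.875         0.7961         2.3883
  4        0.875         0.7714         3.0857
  5        0.875         0.7475         3.7375
  6        0.875         0.7243         4.3459
  7        0.875         0.7019         4.9130
  8        0.875         0.6801         5.4408
  9        0.875         0.6590         5.9311
  10     100.875        73.6184       736.1843
  Σ                     80.3682       768.5176
P = 80.3682; D_Mac = 9.56246 half-year periods = 4.78123 yrs; D_mod = 4.63298 yrs.
DV01 ≈ 4.63298 × 80.3682 × 0.0001 = 0.037234.

₹0.0372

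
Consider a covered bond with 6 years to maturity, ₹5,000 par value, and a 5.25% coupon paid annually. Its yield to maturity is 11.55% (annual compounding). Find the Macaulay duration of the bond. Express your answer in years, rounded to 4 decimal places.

5.1652 years

Periodic yield y = 0.1155. Discount each cash flow and weight by its year:
  t   CF        PV=CF/(1+0.1155)^t    t·PV
  1       262.50       235.3205       235.3205
  2       262.50       210.9552       421.9103
  3       262.50       189.1127       567.3380
  4       262.50       169.5317       678.1269
  5       262.50       151.9782       759.8912
  6     5,262.50     2,731.3331    16,387.9983
  Σ                  3,688.2313    19,050.5853
Price P = Σ PV = 3,688.2313.
Macaulay duration = Σ(t·PV) / P = 19,050.5853 / 3,688.2313 = 5.16524 years.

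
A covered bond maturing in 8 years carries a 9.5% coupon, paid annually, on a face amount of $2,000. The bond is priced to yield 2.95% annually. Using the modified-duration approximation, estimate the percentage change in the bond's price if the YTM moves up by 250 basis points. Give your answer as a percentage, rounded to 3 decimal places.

-15.369%

Periodic yield y = 0.0295. Modified duration first:
  t   CF        PV=CF/(1+0.0295)^t    t·PV
  1       190.00       184.5556       184.5556
  2       190.00       179.2672       358.5345
  3       190.00       174.1304       522.3911
  4       190.00       169.1407       676.5629
  5       190.00       164.2941       821.4703
  6       190.00       159.5863       957.5176
  7       190.00       155.0134     1,085.0936
  8     2,190.00     1,735.5347    13,884.2778
  Σ                  2,921.5223    18,490.4033
P = 2,921.5223; D_Mac = 6.32903 yrs; D_mod = 6.32903/(1+0.0295) = 6.14767 yrs.
ΔP/P ≈ -D_mod · Δy = -6.14767 × (+0.025) = -0.153692 = -15.3692%.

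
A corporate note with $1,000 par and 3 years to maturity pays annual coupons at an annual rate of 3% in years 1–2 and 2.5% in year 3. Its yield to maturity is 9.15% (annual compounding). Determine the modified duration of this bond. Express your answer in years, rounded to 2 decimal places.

2.66 years

Periodic yield y = 0.0915. First find Macaulay duration:
  t   CF        PV=CF/(1+0.0915)^t    t·PV
  1        30.00        27.4851        27.4851
  2        30.00        25.1810        50.3621
  3     1,025.00       788.2294     2,364.6883
  Σ                    840.8956     2,442.5355
P = 840.8956; Macaulay duration = 2,442.5355 / 840.8956 = 2.90468 years.
Modified duration = D_Mac / (1 + y) = 2.90468 / 1.0915 = 2.66119 years.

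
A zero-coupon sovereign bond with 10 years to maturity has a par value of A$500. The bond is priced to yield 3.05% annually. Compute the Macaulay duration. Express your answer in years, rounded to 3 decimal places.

A zero-coupon bond has a single cash flow at maturity, so its Macaulay duration equals its maturity: 10 years.

10.000 years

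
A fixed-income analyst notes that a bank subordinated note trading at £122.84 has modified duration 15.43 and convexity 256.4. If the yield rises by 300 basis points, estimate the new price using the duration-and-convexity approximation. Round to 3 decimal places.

£80.151

Duration effect: -D_mod·Δy = -15.43 × (+0.03) = -0.462900
Convexity effect: ½·C·(Δy)² = 0.5 × 256.4 × (0.03)² = +0.1153800
ΔP/P ≈ -0.462900 + 0.1153800 = -0.347520
New price ≈ 122.84 × (1 - 0.347520) = 80.1506432.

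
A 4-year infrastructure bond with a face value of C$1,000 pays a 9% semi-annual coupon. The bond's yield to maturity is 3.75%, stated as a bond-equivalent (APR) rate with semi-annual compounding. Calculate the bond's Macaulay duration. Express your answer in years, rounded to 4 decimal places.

Periodic yield y = 0.01875. Discount each cash flow and weight by its period:
  t   CF        PV=CF/(1+0.01875)^t    t·PV
  1        45.00        44.1718        44.1718
  2        45.00        43.3588        86.7176
  3        45.00        42.5608       127.6824
  4        45.00        41.7775       167.1098
  5        45.00        41.0085       205.0427
  6        45.00        40.2538       241.5227
  7        45.00        39.5129       276.5905
  8     1,045.00       900.6899     7,205.5196
  Σ                  1,193.3340     8,354.3571
Price P = Σ PV = 1,193.3340.
Macaulay duration = Σ(t·PV) / P = 8,354.3571 / 1,193.3340 = 7.00085 half-year periods.
In years: 7.00085 / 2 = 3.50043 years.

3.5004 years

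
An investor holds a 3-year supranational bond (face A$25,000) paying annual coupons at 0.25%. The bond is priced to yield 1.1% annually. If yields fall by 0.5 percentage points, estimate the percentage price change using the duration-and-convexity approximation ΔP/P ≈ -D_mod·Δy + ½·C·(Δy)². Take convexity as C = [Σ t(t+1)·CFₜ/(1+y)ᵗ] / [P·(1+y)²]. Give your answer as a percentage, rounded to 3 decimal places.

+1.495%

With y = 0.011:
  t   CF        PV=CF/(1+0.011)^t    t·PV        t(t+1)·PV
  1        62.50        61.8200        61.8200         123.6400
  2        62.50        61.1474       122.2947         366.8842
  3    25,062.50    24,253.3047    72,759.9141     291,039.6566
  Σ                 24,376.2721    72,944.0288     291,530.1807
P = 24,376.2721; D_Mac = 2.99242 yrs; D_mod = 2.95986 yrs; C = 11.70076.
Duration effect: -2.95986 × (-0.005) = +0.014799
Convexity effect: 0.5 × 11.70076 × (-0.005)² = +0.0001463
ΔP/P ≈ +0.014799 + 0.0001463 = +0.014946 = +1.4946%.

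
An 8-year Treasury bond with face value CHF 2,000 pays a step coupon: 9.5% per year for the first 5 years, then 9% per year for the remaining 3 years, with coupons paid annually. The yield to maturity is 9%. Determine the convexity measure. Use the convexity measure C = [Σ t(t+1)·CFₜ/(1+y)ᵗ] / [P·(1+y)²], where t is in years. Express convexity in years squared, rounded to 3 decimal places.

With y = 0.09:
  t   CF        PV=CF/(1+0.09)^t    t·PV        t(t+1)·PV
  1       190.00       174.3119       174.3119         348.6239
  2       190.00       159.9192       319.8384         959.5152
  3       190.00       146.7149       440.1446       1,760.5783
  4       190.00       134.6008       538.4032       2,692.0158
  5       190.00       123.4870       617.4348       3,704.6089
  6       180.00       107.3281       643.9687       4,507.7810
  7       180.00        98.4662       689.2631       5,514.1052
  8     2,180.00     1,094.0685     8,752.5479      78,772.9313
  Σ                  2,038.8965    12,175.9127      98,260.1595
P = 2,038.8965.
Convexity = Σ t(t+1)·PV / [P·(1+y)²] = 98,260.1595 / (2,038.8965 × 1.188100) = 40.56293.

40.563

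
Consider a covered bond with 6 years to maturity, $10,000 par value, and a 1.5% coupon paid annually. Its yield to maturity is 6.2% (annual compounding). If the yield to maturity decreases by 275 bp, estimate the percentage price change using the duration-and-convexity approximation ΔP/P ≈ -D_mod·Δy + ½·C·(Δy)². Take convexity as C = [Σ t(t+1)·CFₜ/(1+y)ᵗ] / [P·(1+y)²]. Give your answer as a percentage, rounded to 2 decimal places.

With y = 0.062:
  t   CF        PV=CF/(1+0.062)^t    t·PV        t(t+1)·PV
  1       150.00       141.2429       141.2429         282.4859
  2       150.00       132.9971       265.9942         797.9827
  3       150.00       125.2327       375.6981       1,502.7923
  4       150.00       117.9216       471.6862       2,358.4311
  5       150.00       111.0372       555.1862       3,331.1173
  6    10,150.00     7,074.8778    42,449.2667     297,144.8668
  Σ                  7,703.3093    44,259.0744     305,417.6760
P = 7,703.3093; D_Mac = 5.74546 yrs; D_mod = 5.41004 yrs; C = 35.15344.
Duration effect: -5.41004 × (-0.0275) = +0.148776
Convexity effect: 0.5 × 35.15344 × (-0.0275)² = +0.0132924
ΔP/P ≈ +0.148776 + 0.0132924 = +0.162068 = +16.2068%.

+16.21%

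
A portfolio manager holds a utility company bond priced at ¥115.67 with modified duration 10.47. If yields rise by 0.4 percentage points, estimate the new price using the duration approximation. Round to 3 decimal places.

Duration approximation: ΔP/P ≈ -D_mod · Δy = -10.47 × (+0.004) = -0.041880.
New price ≈ 115.67 × (1 - 0.041880) = 110.8257404.

¥110.826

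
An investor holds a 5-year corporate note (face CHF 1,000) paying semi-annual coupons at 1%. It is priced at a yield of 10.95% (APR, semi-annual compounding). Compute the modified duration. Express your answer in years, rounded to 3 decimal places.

4.599 years

Periodic yield y = 0.05475. First find Macaulay duration:
  t   CF        PV=CF/(1+0.05475)^t    t·PV
  1         5.00         4.7405         4.7405
  2         5.00         4.4944         8.9888
  3         5.00         4.2611        12.7833
  4         5.00         4.0399        16.1596
  5         5.00         3.8302        19.1510
  6         5.00         3.6314        21.7883
  7         5.00         3.4429        24.1002
  8         5.00         3.2642        26.1134
  9         5.00         3.0947        27.8527
  10    1,005.00       589.7538     5,897.5376
  Σ                    624.5530     6,059.2155
P = 624.5530; Macaulay duration = 6,059.2155 / 624.5530 = 9.70168 half-year periods = 4.85084 years.
Modified duration = D_Mac / (1 + y) = 4.85084 / 1.05475 = 4.59904 years.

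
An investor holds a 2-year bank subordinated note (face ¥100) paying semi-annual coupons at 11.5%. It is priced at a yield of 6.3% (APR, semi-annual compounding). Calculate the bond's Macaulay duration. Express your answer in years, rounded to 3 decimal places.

Periodic yield y = 0.0315. Discount each cash flow and weight by its period:
  t   CF        PV=CF/(1+0.0315)^t    t·PV
  1         5.75         5.5744         5.5744
  2         5.75         5.4042        10.8083
  3         5.75         5.2391        15.7174
  4       105.75        93.4122       373.6487
  Σ                    109.6299       405.7488
Price P = Σ PV = 109.6299.
Macaulay duration = Σ(t·PV) / P = 405.7488 / 109.6299 = 3.70108 half-year periods.
In years: 3.70108 / 2 = 1.85054 years.

1.851 years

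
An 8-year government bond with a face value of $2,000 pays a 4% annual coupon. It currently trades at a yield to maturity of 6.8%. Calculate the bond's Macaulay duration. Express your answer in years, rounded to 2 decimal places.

6.89 years

Periodic yield y = 0.068. Discount each cash flow and weight by its year:
  t   CF        PV=CF/(1+0.068)^t    t·PV
  1        80.00        74.9064        74.9064
  2        80.00        70.1370       140.2741
  3        80.00        65.6714       197.0142
  4        80.00        61.4901       245.9603
  5        80.00        57.5750       287.8749
  6        80.00        53.9091       323.4549
  7        80.00        50.4767       353.3371
  8     2,080.00     1,228.8343     9,830.6741
  Σ                  1,663.0000    11,453.4959
Price P = Σ PV = 1,663.0000.
Macaulay duration = Σ(t·PV) / P = 11,453.4959 / 1,663.0000 = 6.88725 years.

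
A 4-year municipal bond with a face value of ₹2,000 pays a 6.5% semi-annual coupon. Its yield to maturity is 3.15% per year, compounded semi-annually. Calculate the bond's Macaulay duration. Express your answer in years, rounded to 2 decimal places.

3.61 years

Periodic yield y = 0.01575. Discount each cash flow and weight by its period:
  t   CF        PV=CF/(1+0.01575)^t    t·PV
  1        65.00        63.9921        63.9921
  2        65.00        62.9999       125.9998
  3        65.00        62.0230       186.0690
  4        65.00        61.0613       244.2452
  5        65.00        60.1145       300.5725
  6        65.00        59.1824       355.0942
  7        65.00        58.2647       407.8529
  8     2,065.00     1,822.3232    14,578.5857
  Σ                  2,249.9611    16,262.4115
Price P = Σ PV = 2,249.9611.
Macaulay duration = Σ(t·PV) / P = 16,262.4115 / 2,249.9611 = 7.22786 half-year periods.
In years: 7.22786 / 2 = 3.61393 years.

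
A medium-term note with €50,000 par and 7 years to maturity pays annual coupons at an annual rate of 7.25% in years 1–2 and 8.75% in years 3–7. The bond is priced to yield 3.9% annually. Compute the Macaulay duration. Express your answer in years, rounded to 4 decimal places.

Periodic yield y = 0.039. Discount each cash flow and weight by its year:
  t   CF        PV=CF/(1+0.039)^t    t·PV
  1     3,625.00     3,488.9317     3,488.9317
  2     3,625.00     3,357.9708     6,715.9416
  3     4,375.00     3,900.6000    11,701.8000
  4     4,375.00     3,754.1867    15,016.7468
  5     4,375.00     3,613.2692    18,066.3460
  6     4,375.00     3,477.6412    20,865.8472
  7    54,375.00    41,599.7228   291,198.0598
  Σ                 63,192.3224   367,053.6731
Price P = Σ PV = 63,192.3224.
Macaulay duration = Σ(t·PV) / P = 367,053.6731 / 63,192.3224 = 5.80852 years.

5.8085 years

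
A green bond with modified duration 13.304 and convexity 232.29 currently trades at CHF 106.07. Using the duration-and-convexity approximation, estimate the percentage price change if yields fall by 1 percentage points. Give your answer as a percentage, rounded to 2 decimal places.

+14.47%

Duration effect: -D_mod·Δy = -13.304 × (-0.01) = +0.133040
Convexity effect: ½·C·(Δy)² = 0.5 × 232.29 × (-0.01)² = +0.0116145
ΔP/P ≈ +0.133040 + 0.0116145 = +0.1446545
= +14.46545%.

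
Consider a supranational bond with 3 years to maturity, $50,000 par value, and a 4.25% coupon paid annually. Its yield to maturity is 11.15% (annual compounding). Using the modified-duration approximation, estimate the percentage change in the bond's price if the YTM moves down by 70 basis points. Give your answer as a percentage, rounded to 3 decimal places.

+1.805%

Periodic yield y = 0.1115. Modified duration first:
  t   CF        PV=CF/(1+0.1115)^t    t·PV
  1     2,125.00     1,911.8309     1,911.8309
  2     2,125.00     1,720.0458     3,440.0915
  3    52,125.00    37,959.2538   113,877.7615
  Σ                 41,591.1304   119,229.6839
P = 41,591.1304; D_Mac = 2.86671 yrs; D_mod = 2.86671/(1+0.1115) = 2.57914 yrs.
ΔP/P ≈ -D_mod · Δy = -2.57914 × (-0.007) = +0.018054 = +1.8054%.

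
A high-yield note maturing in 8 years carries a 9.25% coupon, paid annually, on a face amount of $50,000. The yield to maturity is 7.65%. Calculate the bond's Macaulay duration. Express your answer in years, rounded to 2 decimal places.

6.09 years

Periodic yield y = 0.0765. Discount each cash flow and weight by its year:
  t   CF        PV=CF/(1+0.0765)^t    t·PV
  1     4,625.00     4,296.3307     4,296.3307
  2     4,625.00     3,991.0178     7,982.0357
  3     4,625.00     3,707.4016    11,122.2048
  4     4,625.00     3,443.9402    13,775.7608
  5     4,625.00     3,199.2013    15,996.0065
  6     4,625.00     2,971.8544    17,831.1266
  7     4,625.00     2,760.6637    19,324.6456
  8    54,625.00    30,288.5984   242,308.7871
  Σ                 54,659.0081   332,636.8977
Price P = Σ PV = 54,659.0081.
Macaulay duration = Σ(t·PV) / P = 332,636.8977 / 54,659.0081 = 6.08567 years.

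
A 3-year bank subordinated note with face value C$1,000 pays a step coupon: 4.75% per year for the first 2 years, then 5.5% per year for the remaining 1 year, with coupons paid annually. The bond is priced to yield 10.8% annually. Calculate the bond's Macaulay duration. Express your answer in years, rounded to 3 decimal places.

Periodic yield y = 0.108. Discount each cash flow and weight by its year:
  t   CF        PV=CF/(1+0.108)^t    t·PV
  1        47.50        42.8700        42.8700
  2        47.50        38.6914        77.3827
  3     1,055.00       775.5917     2,326.7752
  Σ                    857.1532     2,447.0280
Price P = Σ PV = 857.1532.
Macaulay duration = Σ(t·PV) / P = 2,447.0280 / 857.1532 = 2.85483 years.

2.855 years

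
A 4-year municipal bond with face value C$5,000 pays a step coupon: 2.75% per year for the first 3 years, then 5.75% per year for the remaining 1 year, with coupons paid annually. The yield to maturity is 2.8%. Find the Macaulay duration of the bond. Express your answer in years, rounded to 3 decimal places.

3.846 years

Periodic yield y = 0.028. Discount each cash flow and weight by its year:
  t   CF        PV=CF/(1+0.028)^t    t·PV
  1       137.50       133.7549       133.7549
  2       137.50       130.1117       260.2235
  3       137.50       126.5678       379.7035
  4     5,287.50     4,734.5414    18,938.1657
  Σ                  5,124.9759    19,711.8476
Price P = Σ PV = 5,124.9759.
Macaulay duration = Σ(t·PV) / P = 19,711.8476 / 5,124.9759 = 3.84623 years.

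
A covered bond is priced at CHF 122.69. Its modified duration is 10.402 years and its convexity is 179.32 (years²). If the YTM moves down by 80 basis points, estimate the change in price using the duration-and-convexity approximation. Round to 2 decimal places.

Duration effect: -D_mod·Δy = -10.402 × (-0.008) = +0.083216
Convexity effect: ½·C·(Δy)² = 0.5 × 179.32 × (-0.008)² = +0.00573824
ΔP/P ≈ +0.083216 + 0.00573824 = +0.08895424
ΔP ≈ 122.69 × (+0.08895424) = +10.9137957056.

+CHF 10.91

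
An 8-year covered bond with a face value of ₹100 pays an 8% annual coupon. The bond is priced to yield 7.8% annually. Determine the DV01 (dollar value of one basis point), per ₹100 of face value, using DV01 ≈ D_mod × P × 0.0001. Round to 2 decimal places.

Periodic yield y = 0.078.
  t   CF        PV=CF/(1+0.078)^t    t·PV
  1         8.00         7.4212         7.4212
  2         8.00         6.8842        13.7684
  3         8.00         6.3861        19.1582
  4         8.00         5.9240        23.6960
  5         8.00         5.4954        27.4768
  6         8.00         5.0977        30.5864
  7         8.00         4.7289        33.1022
  8       108.00        59.2207       473.7657
  Σ                    101.1581       628.9749
P = 101.1581; D_Mac = 6.21774 yrs; D_mod = 5.76785 yrs.
DV01 ≈ 5.76785 × 101.1581 × 0.0001 = 0.058346.

₹0.06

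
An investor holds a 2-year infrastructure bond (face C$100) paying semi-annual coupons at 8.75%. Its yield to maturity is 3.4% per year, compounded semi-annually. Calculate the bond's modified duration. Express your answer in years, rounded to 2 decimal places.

1.85 years

Periodic yield y = 0.017. First find Macaulay duration:
  t   CF        PV=CF/(1+0.017)^t    t·PV
  1        4.375         4.3019         4.3019
  2        4.375         4.2300         8.4599
  3        4.375         4.1593        12.4778
  4      104.375        97.5692       390.2767
  Σ                    110.2603       415.5163
P = 110.2603; Macaulay duration = 415.5163 / 110.2603 = 3.76850 half-year periods = 1.88425 years.
Modified duration = D_Mac / (1 + y) = 1.88425 / 1.017 = 1.85276 years.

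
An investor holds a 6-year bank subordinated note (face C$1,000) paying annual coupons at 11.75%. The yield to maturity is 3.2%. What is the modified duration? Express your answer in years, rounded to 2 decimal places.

4.73 years

Periodic yield y = 0.032. First find Macaulay duration:
  t   CF        PV=CF/(1+0.032)^t    t·PV
  1       117.50       113.8566       113.8566
  2       117.50       110.3262       220.6523
  3       117.50       106.9052       320.7156
  4       117.50       103.5903       414.3612
  5       117.50       100.3782       501.8910
  6     1,117.50       925.0588     5,550.3529
  Σ                  1,460.1152     7,121.8295
P = 1,460.1152; Macaulay duration = 7,121.8295 / 1,460.1152 = 4.87758 years.
Modified duration = D_Mac / (1 + y) = 4.87758 / 1.032 = 4.72634 years.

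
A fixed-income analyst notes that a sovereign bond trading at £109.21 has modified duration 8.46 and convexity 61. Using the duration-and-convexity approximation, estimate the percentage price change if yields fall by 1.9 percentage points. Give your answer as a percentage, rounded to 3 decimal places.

+17.175%

Duration effect: -D_mod·Δy = -8.46 × (-0.019) = +0.160740
Convexity effect: ½·C·(Δy)² = 0.5 × 61 × (-0.019)² = +0.0110105
ΔP/P ≈ +0.160740 + 0.0110105 = +0.1717505
= +17.17505%.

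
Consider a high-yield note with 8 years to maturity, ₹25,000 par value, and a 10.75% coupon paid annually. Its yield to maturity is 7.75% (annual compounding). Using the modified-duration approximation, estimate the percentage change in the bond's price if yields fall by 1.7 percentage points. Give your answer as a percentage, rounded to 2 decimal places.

Periodic yield y = 0.0775. Modified duration first:
  t   CF        PV=CF/(1+0.0775)^t    t·PV
  1     2,687.50     2,494.1995     2,494.1995
  2     2,687.50     2,314.8024     4,629.6047
  3     2,687.50     2,148.3084     6,444.9253
  4     2,687.50     1,993.7897     7,975.1590
  5     2,687.50     1,850.3849     9,251.9246
  6     2,687.50     1,717.2946    10,303.7675
  7     2,687.50     1,593.7769    11,156.4381
  8    27,687.50    15,238.6156   121,908.9245
  Σ                 29,351.1720   174,164.9433
P = 29,351.1720; D_Mac = 5.93383 yrs; D_mod = 5.93383/(1+0.0775) = 5.50704 yrs.
ΔP/P ≈ -D_mod · Δy = -5.50704 × (-0.017) = +0.093620 = +9.3620%.

+9.36%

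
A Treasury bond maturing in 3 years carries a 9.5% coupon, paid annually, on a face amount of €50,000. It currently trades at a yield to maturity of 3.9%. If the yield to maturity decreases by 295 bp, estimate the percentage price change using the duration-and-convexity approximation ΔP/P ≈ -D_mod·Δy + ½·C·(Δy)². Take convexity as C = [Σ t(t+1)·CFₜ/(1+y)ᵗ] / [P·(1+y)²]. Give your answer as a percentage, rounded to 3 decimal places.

With y = 0.039:
  t   CF        PV=CF/(1+0.039)^t    t·PV        t(t+1)·PV
  1     4,750.00     4,571.7036     4,571.7036       9,143.4071
  2     4,750.00     4,400.0997     8,800.1993      26,400.5980
  3    54,750.00    48,813.2227   146,439.6680     585,758.6719
  Σ                 57,785.0259   159,811.5709     621,302.6771
P = 57,785.0259; D_Mac = 2.76562 yrs; D_mod = 2.66181 yrs; C = 9.95994.
Duration effect: -2.66181 × (-0.0295) = +0.078523
Convexity effect: 0.5 × 9.95994 × (-0.0295)² = +0.0043338
ΔP/P ≈ +0.078523 + 0.0043338 = +0.082857 = +8.2857%.

+8.286%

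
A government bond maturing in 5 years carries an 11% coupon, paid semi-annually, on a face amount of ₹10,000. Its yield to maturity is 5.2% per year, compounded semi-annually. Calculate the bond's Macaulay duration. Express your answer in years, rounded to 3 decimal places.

4.099 years

Periodic yield y = 0.026. Discount each cash flow and weight by its period:
  t   CF        PV=CF/(1+0.026)^t    t·PV
  1       550.00       536.0624       536.0624
  2       550.00       522.4780     1,044.9559
  3       550.00       509.2378     1,527.7133
  4       550.00       496.3331     1,985.3324
  5       550.00       483.7555     2,418.7773
  6       550.00       471.4966     2,828.9793
  7       550.00       459.5483     3,216.8381
  8       550.00       447.9028     3,583.2226
  9       550.00       436.5525     3,928.9722
  10   10,550.00     8,161.6666    81,616.6663
  Σ                 12,525.0335   102,687.5199
Price P = Σ PV = 12,525.0335.
Macaulay duration = Σ(t·PV) / P = 102,687.5199 / 12,525.0335 = 8.19858 half-year periods.
In years: 8.19858 / 2 = 4.09929 years.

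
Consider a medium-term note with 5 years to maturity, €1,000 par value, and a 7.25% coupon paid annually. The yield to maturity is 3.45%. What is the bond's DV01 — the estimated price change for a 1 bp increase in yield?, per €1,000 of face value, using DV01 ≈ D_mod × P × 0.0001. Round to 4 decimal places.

Periodic yield y = 0.0345.
  t   CF        PV=CF/(1+0.0345)^t    t·PV
  1        72.50        70.0822        70.0822
  2        72.50        67.7450       135.4899
  3        72.50        65.4857       196.4571
  4        72.50        63.3018       253.2072
  5     1,072.50       905.2006     4,526.0029
  Σ                  1,171.8152     5,181.2393
P = 1,171.8152; D_Mac = 4.42155 yrs; D_mod = 4.27409 yrs.
DV01 ≈ 4.27409 × 1,171.8152 × 0.0001 = 0.500845.

€0.5008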